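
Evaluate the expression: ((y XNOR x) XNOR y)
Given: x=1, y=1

Substituting: ((1 XNOR 1) XNOR 1)
= 1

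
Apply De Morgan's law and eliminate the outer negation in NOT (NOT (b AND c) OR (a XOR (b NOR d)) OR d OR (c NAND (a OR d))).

(b AND c) AND NOT (a XOR (b NOR d)) AND NOT d AND NOT (c NAND (a OR d))
De Morgan's: NOT(OR of terms) = AND of negations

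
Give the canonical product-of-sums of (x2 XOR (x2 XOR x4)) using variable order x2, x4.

ΠM(0, 2) = (x2 OR x4) AND (NOT x2 OR x4)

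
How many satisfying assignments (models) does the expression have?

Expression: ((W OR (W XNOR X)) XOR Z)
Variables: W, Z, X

Satisfying assignments: (0,0,0), (0,1,1), (1,0,0), (1,0,1)
Count: 4 out of 8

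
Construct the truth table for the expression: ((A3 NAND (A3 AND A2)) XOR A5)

A2 | A5 | A3 | Output
---------------------
0 | 0 | 0 | 1
0 | 0 | 1 | 1
0 | 1 | 0 | 0
0 | 1 | 1 | 0
1 | 0 | 0 | 1
1 | 0 | 1 | 0
1 | 1 | 0 | 0
1 | 1 | 1 | 1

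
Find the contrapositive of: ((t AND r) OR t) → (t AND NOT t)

Contrapositive: NOT (t AND NOT t) → NOT ((t AND r) OR t)
Note: A statement and its contrapositive are logically equivalent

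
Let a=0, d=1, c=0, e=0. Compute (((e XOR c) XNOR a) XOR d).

Substituting: (((0 XOR 0) XNOR 0) XOR 1)
= 0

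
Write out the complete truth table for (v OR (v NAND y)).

v | y | Output
--------------
0 | 0 | 1
0 | 1 | 1
1 | 0 | 1
1 | 1 | 1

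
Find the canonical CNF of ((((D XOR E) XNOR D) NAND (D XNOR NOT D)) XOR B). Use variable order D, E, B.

(D OR E OR NOT B) AND (D OR NOT E OR NOT B) AND (NOT D OR E OR NOT B) AND (NOT D OR NOT E OR NOT B)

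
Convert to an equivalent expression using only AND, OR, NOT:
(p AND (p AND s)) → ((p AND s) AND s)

NOT (p AND (p AND s)) OR ((p AND s) AND s)
(Implication elimination: A → B = NOT A OR B)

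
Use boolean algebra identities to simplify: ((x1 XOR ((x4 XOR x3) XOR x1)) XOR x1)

By XOR self-cancellation ((E XOR v) XOR v = E):
= ((x4 XOR x3) XOR x1)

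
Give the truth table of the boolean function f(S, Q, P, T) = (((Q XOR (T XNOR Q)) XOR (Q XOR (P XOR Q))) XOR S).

S | Q | P | T | Output
----------------------
0 | 0 | 0 | 0 | 1
0 | 0 | 0 | 1 | 0
0 | 0 | 1 | 0 | 0
0 | 0 | 1 | 1 | 1
0 | 1 | 0 | 0 | 1
0 | 1 | 0 | 1 | 0
0 | 1 | 1 | 0 | 0
0 | 1 | 1 | 1 | 1
1 | 0 | 0 | 0 | 0
1 | 0 | 0 | 1 | 1
1 | 0 | 1 | 0 | 1
1 | 0 | 1 | 1 | 0
1 | 1 | 0 | 0 | 0
1 | 1 | 0 | 1 | 1
1 | 1 | 1 | 0 | 1
1 | 1 | 1 | 1 | 0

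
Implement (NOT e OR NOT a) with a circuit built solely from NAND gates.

(((e NAND e) NAND (e NAND e)) NAND ((a NAND a) NAND (a NAND a)))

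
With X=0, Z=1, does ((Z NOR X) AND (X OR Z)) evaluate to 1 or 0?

Substituting: ((1 NOR 0) AND (0 OR 1))
= 0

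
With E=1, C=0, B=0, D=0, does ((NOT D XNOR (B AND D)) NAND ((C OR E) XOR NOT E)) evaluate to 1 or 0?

Substituting: ((NOT 0 XNOR (0 AND 0)) NAND ((0 OR 1) XOR NOT 1))
= 1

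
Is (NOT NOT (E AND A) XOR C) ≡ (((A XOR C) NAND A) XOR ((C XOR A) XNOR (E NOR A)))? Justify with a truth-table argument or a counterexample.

No. Counterexample: with A=0, C=0, E=0, Expression 1 = 0 but Expression 2 = 1.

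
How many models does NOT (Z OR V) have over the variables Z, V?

Satisfying assignments: (0,0)
Count: 1 out of 4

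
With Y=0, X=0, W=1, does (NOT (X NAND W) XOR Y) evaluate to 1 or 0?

Substituting: (NOT (0 NAND 1) XOR 0)
= 0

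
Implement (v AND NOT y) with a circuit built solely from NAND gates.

((v NAND (y NAND y)) NAND (v NAND (y NAND y)))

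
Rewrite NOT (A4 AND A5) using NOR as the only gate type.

(((A4 NOR A4) NOR (A5 NOR A5)) NOR ((A4 NOR A4) NOR (A5 NOR A5)))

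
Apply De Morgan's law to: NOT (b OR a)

NOT b AND NOT a
De Morgan's: NOT(OR of terms) = AND of negations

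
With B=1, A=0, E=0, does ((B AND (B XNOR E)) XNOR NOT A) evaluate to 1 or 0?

Substituting: ((1 AND (1 XNOR 0)) XNOR NOT 0)
= 0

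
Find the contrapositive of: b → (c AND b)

Contrapositive: NOT (c AND b) → NOT b
Note: A statement and its contrapositive are logically equivalent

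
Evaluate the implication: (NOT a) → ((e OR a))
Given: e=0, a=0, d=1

Antecedent (NOT a) = 1; consequent ((e OR a)) = 0.
1 → 0 = 0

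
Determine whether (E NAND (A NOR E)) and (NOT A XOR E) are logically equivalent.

No. Counterexample: with A=0, E=1, Expression 1 = 1 but Expression 2 = 0.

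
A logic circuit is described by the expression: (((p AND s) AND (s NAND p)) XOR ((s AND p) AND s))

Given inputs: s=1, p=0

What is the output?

Substituting: (((0 AND 1) AND (1 NAND 0)) XOR ((1 AND 0) AND 1))
= 0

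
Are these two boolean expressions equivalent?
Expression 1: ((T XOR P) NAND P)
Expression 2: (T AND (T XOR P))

No. Counterexample: with P=0, T=0, Expression 1 = 1 but Expression 2 = 0.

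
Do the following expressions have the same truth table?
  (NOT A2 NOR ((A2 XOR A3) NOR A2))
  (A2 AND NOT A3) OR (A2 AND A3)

Yes, they are equivalent — the two output columns agree on all 4 assignments:
A2 | A3 | Expression 1 | Expression 2
-------------------------------------
0 | 0 | 0 | 0
0 | 1 | 0 | 0
1 | 0 | 1 | 1
1 | 1 | 1 | 1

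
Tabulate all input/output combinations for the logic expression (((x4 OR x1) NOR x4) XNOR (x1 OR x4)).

x1 | x4 | Output
----------------
0 | 0 | 0
0 | 1 | 0
1 | 0 | 0
1 | 1 | 0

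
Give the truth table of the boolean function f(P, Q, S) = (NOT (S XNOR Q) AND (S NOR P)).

P | Q | S | Output
------------------
0 | 0 | 0 | 0
0 | 0 | 1 | 0
0 | 1 | 0 | 1
0 | 1 | 1 | 0
1 | 0 | 0 | 0
1 | 0 | 1 | 0
1 | 1 | 0 | 0
1 | 1 | 1 | 0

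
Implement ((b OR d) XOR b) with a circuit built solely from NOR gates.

((((((b NOR d) NOR (b NOR d)) NOR b) NOR (((b NOR d) NOR (b NOR d)) NOR b)) NOR ((((b NOR d) NOR (b NOR d)) NOR b) NOR (((b NOR d) NOR (b NOR d)) NOR b))) NOR ((((((b NOR d) NOR (b NOR d)) NOR ((b NOR d) NOR (b NOR d))) NOR (b NOR b)) NOR ((((b NOR d) NOR (b NOR d)) NOR ((b NOR d) NOR (b NOR d))) NOR (b NOR b))) NOR (((((b NOR d) NOR (b NOR d)) NOR ((b NOR d) NOR (b NOR d))) NOR (b NOR b)) NOR ((((b NOR d) NOR (b NOR d)) NOR ((b NOR d) NOR (b NOR d))) NOR (b NOR b)))))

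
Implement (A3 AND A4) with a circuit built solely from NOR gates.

((A3 NOR A3) NOR (A4 NOR A4))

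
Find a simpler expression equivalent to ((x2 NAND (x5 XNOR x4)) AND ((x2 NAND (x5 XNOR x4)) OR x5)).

By absorption (E AND (E OR v) = E):
= (x2 NAND (x5 XNOR x4))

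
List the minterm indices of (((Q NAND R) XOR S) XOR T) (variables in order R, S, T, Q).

Σm(0, 1, 6, 7, 8, 11, 13, 14) = (NOT R AND NOT S AND NOT T AND NOT Q) OR (NOT R AND NOT S AND NOT T AND Q) OR (NOT R AND S AND T AND NOT Q) OR (NOT R AND S AND T AND Q) OR (R AND NOT S AND NOT T AND NOT Q) OR (R AND NOT S AND T AND Q) OR (R AND S AND NOT T AND Q) OR (R AND S AND T AND NOT Q)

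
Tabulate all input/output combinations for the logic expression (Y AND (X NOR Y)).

X | Y | Output
--------------
0 | 0 | 0
0 | 1 | 0
1 | 0 | 0
1 | 1 | 0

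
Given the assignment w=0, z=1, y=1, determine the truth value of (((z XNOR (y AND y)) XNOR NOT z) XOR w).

Substituting: (((1 XNOR (1 AND 1)) XNOR NOT 1) XOR 0)
= 0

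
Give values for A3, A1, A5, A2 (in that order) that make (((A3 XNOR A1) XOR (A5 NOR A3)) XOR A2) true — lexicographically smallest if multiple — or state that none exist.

A3=0, A1=0, A5=0, A2=1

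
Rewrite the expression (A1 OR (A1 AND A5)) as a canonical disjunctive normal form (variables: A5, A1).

(NOT A5 AND A1) OR (A5 AND A1)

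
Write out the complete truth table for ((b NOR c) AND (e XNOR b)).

c | e | b | Output
------------------
0 | 0 | 0 | 1
0 | 0 | 1 | 0
0 | 1 | 0 | 0
0 | 1 | 1 | 0
1 | 0 | 0 | 0
1 | 0 | 1 | 0
1 | 1 | 0 | 0
1 | 1 | 1 | 0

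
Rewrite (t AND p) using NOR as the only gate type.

((t NOR t) NOR (p NOR p))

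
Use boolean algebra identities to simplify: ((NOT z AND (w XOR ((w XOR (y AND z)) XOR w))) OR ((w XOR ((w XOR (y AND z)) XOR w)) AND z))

By distribution ((E AND v) OR (E AND NOT v) = E) then XOR self-cancellation ((E XOR v) XOR v = E):
= (w XOR (y AND z))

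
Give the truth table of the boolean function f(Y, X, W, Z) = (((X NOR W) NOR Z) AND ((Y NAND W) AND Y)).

Y | X | W | Z | Output
----------------------
0 | 0 | 0 | 0 | 0
0 | 0 | 0 | 1 | 0
0 | 0 | 1 | 0 | 0
0 | 0 | 1 | 1 | 0
0 | 1 | 0 | 0 | 0
0 | 1 | 0 | 1 | 0
0 | 1 | 1 | 0 | 0
0 | 1 | 1 | 1 | 0
1 | 0 | 0 | 0 | 0
1 | 0 | 0 | 1 | 0
1 | 0 | 1 | 0 | 0
1 | 0 | 1 | 1 | 0
1 | 1 | 0 | 0 | 1
1 | 1 | 0 | 1 | 0
1 | 1 | 1 | 0 | 0
1 | 1 | 1 | 1 | 0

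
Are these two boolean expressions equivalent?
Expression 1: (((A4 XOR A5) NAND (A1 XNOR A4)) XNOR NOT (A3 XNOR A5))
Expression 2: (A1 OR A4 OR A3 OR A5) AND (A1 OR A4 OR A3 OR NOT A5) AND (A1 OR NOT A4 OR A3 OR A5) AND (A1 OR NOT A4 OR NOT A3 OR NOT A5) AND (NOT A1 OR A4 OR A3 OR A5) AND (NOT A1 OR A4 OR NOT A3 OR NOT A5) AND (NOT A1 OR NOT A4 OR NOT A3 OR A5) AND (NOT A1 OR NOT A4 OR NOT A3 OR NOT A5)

Yes, they are equivalent — the two output columns agree on all 16 assignments:
A1 | A4 | A3 | A5 | Expression 1 | Expression 2
-----------------------------------------------
0 | 0 | 0 | 0 | 0 | 0
0 | 0 | 0 | 1 | 0 | 0
0 | 0 | 1 | 0 | 1 | 1
0 | 0 | 1 | 1 | 1 | 1
0 | 1 | 0 | 0 | 0 | 0
0 | 1 | 0 | 1 | 1 | 1
0 | 1 | 1 | 0 | 1 | 1
0 | 1 | 1 | 1 | 0 | 0
1 | 0 | 0 | 0 | 0 | 0
1 | 0 | 0 | 1 | 1 | 1
1 | 0 | 1 | 0 | 1 | 1
1 | 0 | 1 | 1 | 0 | 0
1 | 1 | 0 | 0 | 1 | 1
1 | 1 | 0 | 1 | 1 | 1
1 | 1 | 1 | 0 | 0 | 0
1 | 1 | 1 | 1 | 0 | 0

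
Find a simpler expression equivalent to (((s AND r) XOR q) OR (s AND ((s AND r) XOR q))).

By absorption (E OR (E AND v) = E):
= ((s AND r) XOR q)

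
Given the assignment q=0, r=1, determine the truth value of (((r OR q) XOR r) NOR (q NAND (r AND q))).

Substituting: (((1 OR 0) XOR 1) NOR (0 NAND (1 AND 0)))
= 0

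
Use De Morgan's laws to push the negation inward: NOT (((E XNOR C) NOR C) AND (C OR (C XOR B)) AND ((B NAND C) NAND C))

NOT ((E XNOR C) NOR C) OR NOT (C OR (C XOR B)) OR NOT ((B NAND C) NAND C)
De Morgan's: NOT(AND of terms) = OR of negations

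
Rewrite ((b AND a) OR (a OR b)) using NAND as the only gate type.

((((b NAND a) NAND (b NAND a)) NAND ((b NAND a) NAND (b NAND a))) NAND (((a NAND a) NAND (b NAND b)) NAND ((a NAND a) NAND (b NAND b))))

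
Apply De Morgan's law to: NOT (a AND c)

NOT a OR NOT c
De Morgan's: NOT(AND of terms) = OR of negations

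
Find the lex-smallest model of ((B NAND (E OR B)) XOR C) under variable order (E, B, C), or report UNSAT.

E=0, B=0, C=0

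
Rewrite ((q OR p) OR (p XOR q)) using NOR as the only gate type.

((((q NOR p) NOR (q NOR p)) NOR ((((p NOR q) NOR (p NOR q)) NOR ((p NOR q) NOR (p NOR q))) NOR ((((p NOR p) NOR (q NOR q)) NOR ((p NOR p) NOR (q NOR q))) NOR (((p NOR p) NOR (q NOR q)) NOR ((p NOR p) NOR (q NOR q)))))) NOR (((q NOR p) NOR (q NOR p)) NOR ((((p NOR q) NOR (p NOR q)) NOR ((p NOR q) NOR (p NOR q))) NOR ((((p NOR p) NOR (q NOR q)) NOR ((p NOR p) NOR (q NOR q))) NOR (((p NOR p) NOR (q NOR q)) NOR ((p NOR p) NOR (q NOR q)))))))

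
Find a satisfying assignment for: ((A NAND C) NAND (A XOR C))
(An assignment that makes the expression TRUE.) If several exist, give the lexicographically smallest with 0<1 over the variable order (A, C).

A=0, C=0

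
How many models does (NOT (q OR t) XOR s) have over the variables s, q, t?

Satisfying assignments: (0,0,0), (1,0,1), (1,1,0), (1,1,1)
Count: 4 out of 8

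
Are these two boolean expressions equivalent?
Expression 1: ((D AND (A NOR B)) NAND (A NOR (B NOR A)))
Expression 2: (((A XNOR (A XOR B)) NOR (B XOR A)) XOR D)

No. Counterexample: with D=0, A=0, B=0, Expression 1 = 1 but Expression 2 = 0.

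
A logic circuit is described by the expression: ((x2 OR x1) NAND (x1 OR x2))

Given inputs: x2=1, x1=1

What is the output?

Substituting: ((1 OR 1) NAND (1 OR 1))
= 0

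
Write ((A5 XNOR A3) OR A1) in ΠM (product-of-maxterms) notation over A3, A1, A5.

ΠM(1, 4) = (A3 OR A1 OR NOT A5) AND (NOT A3 OR A1 OR A5)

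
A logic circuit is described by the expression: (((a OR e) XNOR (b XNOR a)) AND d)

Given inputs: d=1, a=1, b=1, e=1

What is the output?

Substituting: (((1 OR 1) XNOR (1 XNOR 1)) AND 1)
= 1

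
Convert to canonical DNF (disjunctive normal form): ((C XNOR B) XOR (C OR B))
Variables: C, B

(NOT C AND NOT B) OR (NOT C AND B) OR (C AND NOT B)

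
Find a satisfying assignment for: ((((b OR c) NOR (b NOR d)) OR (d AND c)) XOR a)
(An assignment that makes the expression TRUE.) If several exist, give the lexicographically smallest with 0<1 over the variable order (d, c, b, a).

d=0, c=0, b=0, a=1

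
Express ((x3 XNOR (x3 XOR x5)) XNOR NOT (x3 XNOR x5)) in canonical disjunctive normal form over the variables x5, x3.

(NOT x5 AND x3) OR (x5 AND x3)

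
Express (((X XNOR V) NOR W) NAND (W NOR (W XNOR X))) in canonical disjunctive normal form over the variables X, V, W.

(NOT X AND NOT V AND NOT W) OR (NOT X AND NOT V AND W) OR (NOT X AND V AND NOT W) OR (NOT X AND V AND W) OR (X AND NOT V AND W) OR (X AND V AND NOT W) OR (X AND V AND W)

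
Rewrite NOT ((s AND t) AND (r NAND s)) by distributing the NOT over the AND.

NOT (s AND t) OR NOT (r NAND s)
De Morgan's: NOT(AND of terms) = OR of negations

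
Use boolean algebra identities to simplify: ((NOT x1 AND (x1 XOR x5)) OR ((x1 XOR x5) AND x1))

By distribution ((E AND v) OR (E AND NOT v) = E):
= (x1 XOR x5)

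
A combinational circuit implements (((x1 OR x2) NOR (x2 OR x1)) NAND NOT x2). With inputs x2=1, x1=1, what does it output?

Substituting: (((1 OR 1) NOR (1 OR 1)) NAND NOT 1)
= 1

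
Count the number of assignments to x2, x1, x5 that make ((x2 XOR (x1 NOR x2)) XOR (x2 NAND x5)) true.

Satisfying assignments: (0,1,0), (0,1,1), (1,0,1), (1,1,1)
Count: 4 out of 8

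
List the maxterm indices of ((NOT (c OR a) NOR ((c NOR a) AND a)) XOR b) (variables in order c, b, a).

ΠM(0, 3, 6, 7) = (c OR b OR a) AND (c OR NOT b OR NOT a) AND (NOT c OR NOT b OR a) AND (NOT c OR NOT b OR NOT a)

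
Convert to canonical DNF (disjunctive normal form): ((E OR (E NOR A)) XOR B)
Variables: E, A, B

(NOT E AND NOT A AND NOT B) OR (NOT E AND A AND B) OR (E AND NOT A AND NOT B) OR (E AND A AND NOT B)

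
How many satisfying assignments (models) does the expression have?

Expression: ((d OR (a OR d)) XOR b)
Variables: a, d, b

Satisfying assignments: (0,0,1), (0,1,0), (1,0,0), (1,1,0)
Count: 4 out of 8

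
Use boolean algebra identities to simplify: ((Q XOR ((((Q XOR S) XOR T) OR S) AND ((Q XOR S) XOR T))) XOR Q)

By XOR self-cancellation ((E XOR v) XOR v = E) then absorption (E AND (E OR v) = E):
= ((Q XOR S) XOR T)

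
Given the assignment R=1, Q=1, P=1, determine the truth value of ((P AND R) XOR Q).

Substituting: ((1 AND 1) XOR 1)
= 0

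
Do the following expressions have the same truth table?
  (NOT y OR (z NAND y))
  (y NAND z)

Yes, they are equivalent — the two output columns agree on all 4 assignments:
z | y | Expression 1 | Expression 2
-----------------------------------
0 | 0 | 1 | 1
0 | 1 | 1 | 1
1 | 0 | 1 | 1
1 | 1 | 0 | 0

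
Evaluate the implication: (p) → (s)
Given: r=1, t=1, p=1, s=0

Antecedent (p) = 1; consequent (s) = 0.
1 → 0 = 0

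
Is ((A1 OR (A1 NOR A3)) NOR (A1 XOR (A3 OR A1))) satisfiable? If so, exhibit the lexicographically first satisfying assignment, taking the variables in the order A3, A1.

UNSATISFIABLE - no assignment makes this expression true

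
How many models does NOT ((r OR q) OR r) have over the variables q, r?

Satisfying assignments: (0,0)
Count: 1 out of 4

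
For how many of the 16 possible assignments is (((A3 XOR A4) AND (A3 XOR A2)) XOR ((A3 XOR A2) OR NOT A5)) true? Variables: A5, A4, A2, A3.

Satisfying assignments: (0,0,0,0), (0,0,1,0), (0,0,1,1), (0,1,0,0), (0,1,0,1), (0,1,1,1), (1,0,1,0), (1,1,0,1)
Count: 8 out of 16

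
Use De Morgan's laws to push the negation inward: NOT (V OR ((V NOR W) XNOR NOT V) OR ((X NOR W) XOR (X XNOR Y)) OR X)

NOT V AND NOT ((V NOR W) XNOR NOT V) AND NOT ((X NOR W) XOR (X XNOR Y)) AND NOT X
De Morgan's: NOT(OR of terms) = AND of negations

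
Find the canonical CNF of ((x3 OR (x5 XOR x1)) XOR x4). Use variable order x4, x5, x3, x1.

(x4 OR x5 OR x3 OR x1) AND (x4 OR NOT x5 OR x3 OR NOT x1) AND (NOT x4 OR x5 OR x3 OR NOT x1) AND (NOT x4 OR x5 OR NOT x3 OR x1) AND (NOT x4 OR x5 OR NOT x3 OR NOT x1) AND (NOT x4 OR NOT x5 OR x3 OR x1) AND (NOT x4 OR NOT x5 OR NOT x3 OR x1) AND (NOT x4 OR NOT x5 OR NOT x3 OR NOT x1)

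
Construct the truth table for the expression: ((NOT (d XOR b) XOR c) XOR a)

c | d | b | a | Output
----------------------
0 | 0 | 0 | 0 | 1
0 | 0 | 0 | 1 | 0
0 | 0 | 1 | 0 | 0
0 | 0 | 1 | 1 | 1
0 | 1 | 0 | 0 | 0
0 | 1 | 0 | 1 | 1
0 | 1 | 1 | 0 | 1
0 | 1 | 1 | 1 | 0
1 | 0 | 0 | 0 | 0
1 | 0 | 0 | 1 | 1
1 | 0 | 1 | 0 | 1
1 | 0 | 1 | 1 | 0
1 | 1 | 0 | 0 | 1
1 | 1 | 0 | 1 | 0
1 | 1 | 1 | 0 | 0
1 | 1 | 1 | 1 | 1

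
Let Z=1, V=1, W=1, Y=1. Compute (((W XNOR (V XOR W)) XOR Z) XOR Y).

Substituting: (((1 XNOR (1 XOR 1)) XOR 1) XOR 1)
= 0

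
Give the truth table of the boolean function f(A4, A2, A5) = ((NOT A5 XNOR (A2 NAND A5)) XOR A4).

A4 | A2 | A5 | Output
---------------------
0 | 0 | 0 | 1
0 | 0 | 1 | 0
0 | 1 | 0 | 1
0 | 1 | 1 | 1
1 | 0 | 0 | 0
1 | 0 | 1 | 1
1 | 1 | 0 | 0
1 | 1 | 1 | 0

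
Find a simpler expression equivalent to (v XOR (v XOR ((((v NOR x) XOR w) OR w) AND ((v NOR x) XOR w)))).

By XOR self-cancellation ((E XOR v) XOR v = E) then absorption (E AND (E OR v) = E):
= ((v NOR x) XOR w)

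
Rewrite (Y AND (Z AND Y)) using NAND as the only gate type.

((Y NAND ((Z NAND Y) NAND (Z NAND Y))) NAND (Y NAND ((Z NAND Y) NAND (Z NAND Y))))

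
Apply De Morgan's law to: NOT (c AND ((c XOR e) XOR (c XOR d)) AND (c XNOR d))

NOT c OR NOT ((c XOR e) XOR (c XOR d)) OR NOT (c XNOR d)
De Morgan's: NOT(AND of terms) = OR of negations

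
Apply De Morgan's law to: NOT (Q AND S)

NOT Q OR NOT S
De Morgan's: NOT(AND of terms) = OR of negations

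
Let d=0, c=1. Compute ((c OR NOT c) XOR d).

Substituting: ((1 OR NOT 1) XOR 0)
= 1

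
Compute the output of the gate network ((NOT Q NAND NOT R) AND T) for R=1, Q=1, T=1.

Substituting: ((NOT 1 NAND NOT 1) AND 1)
= 1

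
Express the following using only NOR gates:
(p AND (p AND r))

((p NOR p) NOR (((p NOR p) NOR (r NOR r)) NOR ((p NOR p) NOR (r NOR r))))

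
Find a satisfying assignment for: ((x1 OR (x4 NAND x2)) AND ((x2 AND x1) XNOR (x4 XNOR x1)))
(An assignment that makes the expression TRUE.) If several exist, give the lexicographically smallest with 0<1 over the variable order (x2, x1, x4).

x2=0, x1=0, x4=1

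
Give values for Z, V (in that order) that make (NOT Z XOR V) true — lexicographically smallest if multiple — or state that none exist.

Z=0, V=0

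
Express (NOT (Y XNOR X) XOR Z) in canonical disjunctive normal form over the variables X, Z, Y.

(NOT X AND NOT Z AND Y) OR (NOT X AND Z AND NOT Y) OR (X AND NOT Z AND NOT Y) OR (X AND Z AND Y)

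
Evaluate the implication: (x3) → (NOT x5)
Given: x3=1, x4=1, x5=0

Antecedent (x3) = 1; consequent (NOT x5) = 1.
1 → 1 = 1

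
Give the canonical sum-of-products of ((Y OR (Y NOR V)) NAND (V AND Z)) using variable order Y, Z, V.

Σm(0, 1, 2, 3, 4, 5, 6) = (NOT Y AND NOT Z AND NOT V) OR (NOT Y AND NOT Z AND V) OR (NOT Y AND Z AND NOT V) OR (NOT Y AND Z AND V) OR (Y AND NOT Z AND NOT V) OR (Y AND NOT Z AND V) OR (Y AND Z AND NOT V)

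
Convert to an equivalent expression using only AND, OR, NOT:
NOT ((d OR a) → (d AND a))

(d OR a) AND NOT (d AND a)
(Negated implication: NOT(A → B) = A AND NOT B)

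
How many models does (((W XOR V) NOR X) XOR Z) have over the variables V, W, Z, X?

Satisfying assignments: (0,0,0,0), (0,0,1,1), (0,1,1,0), (0,1,1,1), (1,0,1,0), (1,0,1,1), (1,1,0,0), (1,1,1,1)
Count: 8 out of 16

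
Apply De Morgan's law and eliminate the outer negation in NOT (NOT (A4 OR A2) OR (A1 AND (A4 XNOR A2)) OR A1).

(A4 OR A2) AND NOT (A1 AND (A4 XNOR A2)) AND NOT A1
De Morgan's: NOT(OR of terms) = AND of negations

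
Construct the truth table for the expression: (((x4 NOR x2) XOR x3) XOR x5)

x4 | x2 | x3 | x5 | Output
--------------------------
0 | 0 | 0 | 0 | 1
0 | 0 | 0 | 1 | 0
0 | 0 | 1 | 0 | 0
0 | 0 | 1 | 1 | 1
0 | 1 | 0 | 0 | 0
0 | 1 | 0 | 1 | 1
0 | 1 | 1 | 0 | 1
0 | 1 | 1 | 1 | 0
1 | 0 | 0 | 0 | 0
1 | 0 | 0 | 1 | 1
1 | 0 | 1 | 0 | 1
1 | 0 | 1 | 1 | 0
1 | 1 | 0 | 0 | 0
1 | 1 | 0 | 1 | 1
1 | 1 | 1 | 0 | 1
1 | 1 | 1 | 1 | 0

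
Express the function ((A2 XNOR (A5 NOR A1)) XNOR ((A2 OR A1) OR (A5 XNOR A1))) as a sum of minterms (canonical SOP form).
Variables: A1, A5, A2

Σm(1, 4, 6) = (NOT A1 AND NOT A5 AND A2) OR (A1 AND NOT A5 AND NOT A2) OR (A1 AND A5 AND NOT A2)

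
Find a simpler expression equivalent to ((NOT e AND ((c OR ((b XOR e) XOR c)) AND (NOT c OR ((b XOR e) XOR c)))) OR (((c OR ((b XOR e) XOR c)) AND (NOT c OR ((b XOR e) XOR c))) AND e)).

By distribution ((E AND v) OR (E AND NOT v) = E) then distribution ((E OR v) AND (E OR NOT v) = E):
= ((b XOR e) XOR c)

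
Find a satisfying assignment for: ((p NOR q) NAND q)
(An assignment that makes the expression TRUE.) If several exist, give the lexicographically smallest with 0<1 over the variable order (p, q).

p=0, q=0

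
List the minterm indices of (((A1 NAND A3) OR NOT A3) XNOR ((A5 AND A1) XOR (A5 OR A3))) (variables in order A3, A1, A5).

Σm(1, 4, 5, 7) = (NOT A3 AND NOT A1 AND A5) OR (A3 AND NOT A1 AND NOT A5) OR (A3 AND NOT A1 AND A5) OR (A3 AND A1 AND A5)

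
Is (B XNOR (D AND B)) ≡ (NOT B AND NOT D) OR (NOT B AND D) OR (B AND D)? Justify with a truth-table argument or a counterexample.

Yes, they are equivalent — the two output columns agree on all 4 assignments:
B | D | Expression 1 | Expression 2
-----------------------------------
0 | 0 | 1 | 1
0 | 1 | 1 | 1
1 | 0 | 0 | 0
1 | 1 | 1 | 1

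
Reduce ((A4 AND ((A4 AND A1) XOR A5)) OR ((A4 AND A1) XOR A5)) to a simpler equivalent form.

By absorption (E OR (E AND v) = E):
= ((A4 AND A1) XOR A5)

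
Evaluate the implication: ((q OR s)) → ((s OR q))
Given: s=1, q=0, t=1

Antecedent ((q OR s)) = 1; consequent ((s OR q)) = 1.
1 → 1 = 1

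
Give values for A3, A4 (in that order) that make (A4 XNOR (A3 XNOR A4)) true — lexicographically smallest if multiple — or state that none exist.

A3=1, A4=0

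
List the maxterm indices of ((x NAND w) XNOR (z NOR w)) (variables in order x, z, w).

ΠM(1, 2, 3, 6) = (x OR z OR NOT w) AND (x OR NOT z OR w) AND (x OR NOT z OR NOT w) AND (NOT x OR NOT z OR w)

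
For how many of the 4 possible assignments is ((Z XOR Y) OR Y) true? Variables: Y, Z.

Satisfying assignments: (0,1), (1,0), (1,1)
Count: 3 out of 4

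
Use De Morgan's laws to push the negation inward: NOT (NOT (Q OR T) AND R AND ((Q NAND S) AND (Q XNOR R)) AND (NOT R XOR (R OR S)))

(Q OR T) OR NOT R OR NOT ((Q NAND S) AND (Q XNOR R)) OR NOT (NOT R XOR (R OR S))
De Morgan's: NOT(AND of terms) = OR of negations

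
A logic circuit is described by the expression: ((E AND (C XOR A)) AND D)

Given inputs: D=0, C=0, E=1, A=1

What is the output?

Substituting: ((1 AND (0 XOR 1)) AND 0)
= 0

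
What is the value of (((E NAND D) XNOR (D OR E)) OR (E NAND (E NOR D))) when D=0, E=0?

Substituting: (((0 NAND 0) XNOR (0 OR 0)) OR (0 NAND (0 NOR 0)))
= 1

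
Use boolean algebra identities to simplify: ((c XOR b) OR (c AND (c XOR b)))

By absorption (E OR (E AND v) = E):
= (c XOR b)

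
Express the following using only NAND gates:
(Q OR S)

((Q NAND Q) NAND (S NAND S))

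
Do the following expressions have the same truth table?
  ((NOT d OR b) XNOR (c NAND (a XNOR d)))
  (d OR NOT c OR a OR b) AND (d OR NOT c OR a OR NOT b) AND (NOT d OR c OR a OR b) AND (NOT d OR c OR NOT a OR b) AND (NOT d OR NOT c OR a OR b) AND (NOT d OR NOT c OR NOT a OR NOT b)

Yes, they are equivalent — the two output columns agree on all 16 assignments:
d | c | a | b | Expression 1 | Expression 2
-------------------------------------------
0 | 0 | 0 | 0 | 1 | 1
0 | 0 | 0 | 1 | 1 | 1
0 | 0 | 1 | 0 | 1 | 1
0 | 0 | 1 | 1 | 1 | 1
0 | 1 | 0 | 0 | 0 | 0
0 | 1 | 0 | 1 | 0 | 0
0 | 1 | 1 | 0 | 1 | 1
0 | 1 | 1 | 1 | 1 | 1
1 | 0 | 0 | 0 | 0 | 0
1 | 0 | 0 | 1 | 1 | 1
1 | 0 | 1 | 0 | 0 | 0
1 | 0 | 1 | 1 | 1 | 1
1 | 1 | 0 | 0 | 0 | 0
1 | 1 | 0 | 1 | 1 | 1
1 | 1 | 1 | 0 | 1 | 1
1 | 1 | 1 | 1 | 0 | 0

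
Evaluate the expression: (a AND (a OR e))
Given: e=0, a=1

Substituting: (1 AND (1 OR 0))
= 1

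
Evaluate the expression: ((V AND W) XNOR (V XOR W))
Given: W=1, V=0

Substituting: ((0 AND 1) XNOR (0 XOR 1))
= 0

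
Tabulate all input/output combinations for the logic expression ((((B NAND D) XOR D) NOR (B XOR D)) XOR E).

B | E | D | Output
------------------
0 | 0 | 0 | 0
0 | 0 | 1 | 0
0 | 1 | 0 | 1
0 | 1 | 1 | 1
1 | 0 | 0 | 0
1 | 0 | 1 | 0
1 | 1 | 0 | 1
1 | 1 | 1 | 1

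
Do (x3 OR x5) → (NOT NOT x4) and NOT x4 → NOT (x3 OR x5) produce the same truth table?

Yes, Contrapositive is always equivalent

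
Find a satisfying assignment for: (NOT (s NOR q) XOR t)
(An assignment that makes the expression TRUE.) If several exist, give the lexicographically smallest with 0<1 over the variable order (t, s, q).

t=0, s=0, q=1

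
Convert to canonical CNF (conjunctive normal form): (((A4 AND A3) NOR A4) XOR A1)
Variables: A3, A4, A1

(A3 OR A4 OR NOT A1) AND (A3 OR NOT A4 OR A1) AND (NOT A3 OR A4 OR NOT A1) AND (NOT A3 OR NOT A4 OR A1)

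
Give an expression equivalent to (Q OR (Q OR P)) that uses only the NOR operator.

((Q NOR ((Q NOR P) NOR (Q NOR P))) NOR (Q NOR ((Q NOR P) NOR (Q NOR P))))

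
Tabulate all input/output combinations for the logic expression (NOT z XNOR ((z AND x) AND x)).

z | x | Output
--------------
0 | 0 | 0
0 | 1 | 0
1 | 0 | 1
1 | 1 | 0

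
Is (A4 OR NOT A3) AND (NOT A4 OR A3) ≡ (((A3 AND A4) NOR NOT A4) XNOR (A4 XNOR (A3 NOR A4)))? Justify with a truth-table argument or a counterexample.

Yes, they are equivalent — the two output columns agree on all 4 assignments:
A4 | A3 | Expression 1 | Expression 2
-------------------------------------
0 | 0 | 1 | 1
0 | 1 | 0 | 0
1 | 0 | 0 | 0
1 | 1 | 1 | 1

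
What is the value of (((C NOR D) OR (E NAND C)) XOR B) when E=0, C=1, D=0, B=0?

Substituting: (((1 NOR 0) OR (0 NAND 1)) XOR 0)
= 1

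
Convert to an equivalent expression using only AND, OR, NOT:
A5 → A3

NOT A5 OR A3
(Implication elimination: A → B = NOT A OR B)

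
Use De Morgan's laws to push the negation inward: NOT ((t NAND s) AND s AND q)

NOT (t NAND s) OR NOT s OR NOT q
De Morgan's: NOT(AND of terms) = OR of negations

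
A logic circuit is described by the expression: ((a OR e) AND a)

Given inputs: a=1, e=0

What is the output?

Substituting: ((1 OR 0) AND 1)
= 1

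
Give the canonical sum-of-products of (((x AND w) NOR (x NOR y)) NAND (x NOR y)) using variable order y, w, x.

Σm(0, 1, 2, 3, 4, 5, 6, 7) = (NOT y AND NOT w AND NOT x) OR (NOT y AND NOT w AND x) OR (NOT y AND w AND NOT x) OR (NOT y AND w AND x) OR (y AND NOT w AND NOT x) OR (y AND NOT w AND x) OR (y AND w AND NOT x) OR (y AND w AND x)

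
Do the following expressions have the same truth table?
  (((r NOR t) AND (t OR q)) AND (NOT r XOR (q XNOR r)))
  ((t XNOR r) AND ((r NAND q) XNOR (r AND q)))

No. Counterexample: with q=1, t=0, r=0, Expression 1 = 1 but Expression 2 = 0.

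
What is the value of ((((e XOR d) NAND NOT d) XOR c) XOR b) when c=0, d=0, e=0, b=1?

Substituting: ((((0 XOR 0) NAND NOT 0) XOR 0) XOR 1)
= 0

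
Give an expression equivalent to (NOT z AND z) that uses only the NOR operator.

(((z NOR z) NOR (z NOR z)) NOR (z NOR z))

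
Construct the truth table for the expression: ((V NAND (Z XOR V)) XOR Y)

Z | Y | V | Output
------------------
0 | 0 | 0 | 1
0 | 0 | 1 | 0
0 | 1 | 0 | 0
0 | 1 | 1 | 1
1 | 0 | 0 | 1
1 | 0 | 1 | 1
1 | 1 | 0 | 0
1 | 1 | 1 | 0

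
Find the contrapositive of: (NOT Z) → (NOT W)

Contrapositive: W → Z
Note: A statement and its contrapositive are logically equivalent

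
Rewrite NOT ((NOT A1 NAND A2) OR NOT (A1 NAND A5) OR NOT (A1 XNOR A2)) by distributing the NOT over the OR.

NOT (NOT A1 NAND A2) AND (A1 NAND A5) AND (A1 XNOR A2)
De Morgan's: NOT(OR of terms) = AND of negations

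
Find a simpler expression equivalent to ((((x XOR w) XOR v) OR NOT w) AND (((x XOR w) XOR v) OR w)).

By distribution ((E OR v) AND (E OR NOT v) = E):
= ((x XOR w) XOR v)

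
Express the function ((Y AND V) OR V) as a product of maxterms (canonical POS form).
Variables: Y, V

ΠM(0, 2) = (Y OR V) AND (NOT Y OR V)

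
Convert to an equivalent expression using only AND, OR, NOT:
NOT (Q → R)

Q AND NOT R
(Negated implication: NOT(A → B) = A AND NOT B)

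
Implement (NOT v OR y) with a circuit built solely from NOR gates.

(((v NOR v) NOR y) NOR ((v NOR v) NOR y))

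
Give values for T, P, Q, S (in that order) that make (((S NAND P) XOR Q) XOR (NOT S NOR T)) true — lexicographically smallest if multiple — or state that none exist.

T=0, P=0, Q=0, S=0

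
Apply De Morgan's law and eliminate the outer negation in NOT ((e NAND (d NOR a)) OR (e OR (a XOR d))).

NOT (e NAND (d NOR a)) AND NOT (e OR (a XOR d))
De Morgan's: NOT(OR of terms) = AND of negations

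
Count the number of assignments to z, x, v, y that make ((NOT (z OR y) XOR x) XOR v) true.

Satisfying assignments: (0,0,0,0), (0,0,1,1), (0,1,0,1), (0,1,1,0), (1,0,1,0), (1,0,1,1), (1,1,0,0), (1,1,0,1)
Count: 8 out of 16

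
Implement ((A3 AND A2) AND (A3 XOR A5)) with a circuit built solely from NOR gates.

((((A3 NOR A3) NOR (A2 NOR A2)) NOR ((A3 NOR A3) NOR (A2 NOR A2))) NOR (((((A3 NOR A5) NOR (A3 NOR A5)) NOR ((A3 NOR A5) NOR (A3 NOR A5))) NOR ((((A3 NOR A3) NOR (A5 NOR A5)) NOR ((A3 NOR A3) NOR (A5 NOR A5))) NOR (((A3 NOR A3) NOR (A5 NOR A5)) NOR ((A3 NOR A3) NOR (A5 NOR A5))))) NOR ((((A3 NOR A5) NOR (A3 NOR A5)) NOR ((A3 NOR A5) NOR (A3 NOR A5))) NOR ((((A3 NOR A3) NOR (A5 NOR A5)) NOR ((A3 NOR A3) NOR (A5 NOR A5))) NOR (((A3 NOR A3) NOR (A5 NOR A5)) NOR ((A3 NOR A3) NOR (A5 NOR A5)))))))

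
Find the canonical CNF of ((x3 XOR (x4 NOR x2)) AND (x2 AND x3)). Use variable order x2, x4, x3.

(x2 OR x4 OR x3) AND (x2 OR x4 OR NOT x3) AND (x2 OR NOT x4 OR x3) AND (x2 OR NOT x4 OR NOT x3) AND (NOT x2 OR x4 OR x3) AND (NOT x2 OR NOT x4 OR x3)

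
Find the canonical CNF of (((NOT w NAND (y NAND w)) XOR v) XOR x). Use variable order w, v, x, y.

(w OR v OR x OR y) AND (w OR v OR x OR NOT y) AND (w OR NOT v OR NOT x OR y) AND (w OR NOT v OR NOT x OR NOT y) AND (NOT w OR v OR NOT x OR y) AND (NOT w OR v OR NOT x OR NOT y) AND (NOT w OR NOT v OR x OR y) AND (NOT w OR NOT v OR x OR NOT y)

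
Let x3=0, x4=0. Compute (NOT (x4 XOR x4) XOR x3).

Substituting: (NOT (0 XOR 0) XOR 0)
= 1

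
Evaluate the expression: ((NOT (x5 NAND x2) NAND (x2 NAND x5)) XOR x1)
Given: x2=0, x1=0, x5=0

Substituting: ((NOT (0 NAND 0) NAND (0 NAND 0)) XOR 0)
= 1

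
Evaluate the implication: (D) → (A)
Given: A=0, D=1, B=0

Antecedent (D) = 1; consequent (A) = 0.
1 → 0 = 0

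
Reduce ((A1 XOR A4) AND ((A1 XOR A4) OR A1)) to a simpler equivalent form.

By absorption (E AND (E OR v) = E):
= (A1 XOR A4)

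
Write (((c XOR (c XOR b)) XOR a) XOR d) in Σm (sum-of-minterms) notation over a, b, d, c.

Σm(2, 3, 4, 5, 8, 9, 14, 15) = (NOT a AND NOT b AND d AND NOT c) OR (NOT a AND NOT b AND d AND c) OR (NOT a AND b AND NOT d AND NOT c) OR (NOT a AND b AND NOT d AND c) OR (a AND NOT b AND NOT d AND NOT c) OR (a AND NOT b AND NOT d AND c) OR (a AND b AND d AND NOT c) OR (a AND b AND d AND c)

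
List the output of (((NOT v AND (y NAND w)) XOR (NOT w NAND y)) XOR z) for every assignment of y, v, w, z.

y | v | w | z | Output
----------------------
0 | 0 | 0 | 0 | 0
0 | 0 | 0 | 1 | 1
0 | 0 | 1 | 0 | 0
0 | 0 | 1 | 1 | 1
0 | 1 | 0 | 0 | 1
0 | 1 | 0 | 1 | 0
0 | 1 | 1 | 0 | 1
0 | 1 | 1 | 1 | 0
1 | 0 | 0 | 0 | 1
1 | 0 | 0 | 1 | 0
1 | 0 | 1 | 0 | 1
1 | 0 | 1 | 1 | 0
1 | 1 | 0 | 0 | 0
1 | 1 | 0 | 1 | 1
1 | 1 | 1 | 0 | 1
1 | 1 | 1 | 1 | 0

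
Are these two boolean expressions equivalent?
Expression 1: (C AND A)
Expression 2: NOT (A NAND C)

Yes, they are equivalent — the two output columns agree on all 4 assignments:
C | A | Expression 1 | Expression 2
-----------------------------------
0 | 0 | 0 | 0
0 | 1 | 0 | 0
1 | 0 | 0 | 0
1 | 1 | 1 | 1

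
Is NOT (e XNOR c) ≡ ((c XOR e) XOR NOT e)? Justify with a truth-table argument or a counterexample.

No. Counterexample: with c=0, e=0, Expression 1 = 0 but Expression 2 = 1.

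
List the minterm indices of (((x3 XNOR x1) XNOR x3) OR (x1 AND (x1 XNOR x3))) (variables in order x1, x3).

Σm(2, 3) = (x1 AND NOT x3) OR (x1 AND x3)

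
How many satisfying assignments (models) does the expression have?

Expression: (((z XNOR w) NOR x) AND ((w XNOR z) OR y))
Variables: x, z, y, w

Satisfying assignments: (0,0,1,1), (0,1,1,0)
Count: 2 out of 16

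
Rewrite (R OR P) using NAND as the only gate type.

((R NAND R) NAND (P NAND P))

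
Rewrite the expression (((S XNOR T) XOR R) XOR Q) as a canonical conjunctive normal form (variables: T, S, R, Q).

(T OR S OR R OR NOT Q) AND (T OR S OR NOT R OR Q) AND (T OR NOT S OR R OR Q) AND (T OR NOT S OR NOT R OR NOT Q) AND (NOT T OR S OR R OR Q) AND (NOT T OR S OR NOT R OR NOT Q) AND (NOT T OR NOT S OR R OR NOT Q) AND (NOT T OR NOT S OR NOT R OR Q)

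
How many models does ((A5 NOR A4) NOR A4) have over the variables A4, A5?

Satisfying assignments: (0,1)
Count: 1 out of 4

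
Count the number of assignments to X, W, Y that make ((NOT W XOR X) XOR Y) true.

Satisfying assignments: (0,0,0), (0,1,1), (1,0,1), (1,1,0)
Count: 4 out of 8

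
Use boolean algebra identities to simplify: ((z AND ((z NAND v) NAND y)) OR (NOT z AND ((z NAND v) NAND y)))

By distribution ((E AND v) OR (E AND NOT v) = E):
= ((z NAND v) NAND y)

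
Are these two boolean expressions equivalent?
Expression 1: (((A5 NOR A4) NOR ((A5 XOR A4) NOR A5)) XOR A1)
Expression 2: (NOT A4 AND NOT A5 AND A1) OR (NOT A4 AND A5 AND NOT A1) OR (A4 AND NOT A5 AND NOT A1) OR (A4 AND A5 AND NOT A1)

Yes, they are equivalent — the two output columns agree on all 8 assignments:
A4 | A5 | A1 | Expression 1 | Expression 2
------------------------------------------
0 | 0 | 0 | 0 | 0
0 | 0 | 1 | 1 | 1
0 | 1 | 0 | 1 | 1
0 | 1 | 1 | 0 | 0
1 | 0 | 0 | 1 | 1
1 | 0 | 1 | 0 | 0
1 | 1 | 0 | 1 | 1
1 | 1 | 1 | 0 | 0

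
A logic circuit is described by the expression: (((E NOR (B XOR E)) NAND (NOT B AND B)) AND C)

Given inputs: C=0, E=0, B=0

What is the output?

Substituting: (((0 NOR (0 XOR 0)) NAND (NOT 0 AND 0)) AND 0)
= 0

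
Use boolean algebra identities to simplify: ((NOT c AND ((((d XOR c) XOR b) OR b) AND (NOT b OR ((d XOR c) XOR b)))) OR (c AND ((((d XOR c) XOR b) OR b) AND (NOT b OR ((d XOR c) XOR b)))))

By distribution ((E AND v) OR (E AND NOT v) = E) then distribution ((E OR v) AND (E OR NOT v) = E):
= ((d XOR c) XOR b)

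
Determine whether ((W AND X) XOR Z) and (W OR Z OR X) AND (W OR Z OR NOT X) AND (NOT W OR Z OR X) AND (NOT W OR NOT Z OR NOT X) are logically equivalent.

Yes, they are equivalent — the two output columns agree on all 8 assignments:
W | Z | X | Expression 1 | Expression 2
---------------------------------------
0 | 0 | 0 | 0 | 0
0 | 0 | 1 | 0 | 0
0 | 1 | 0 | 1 | 1
0 | 1 | 1 | 1 | 1
1 | 0 | 0 | 0 | 0
1 | 0 | 1 | 1 | 1
1 | 1 | 0 | 1 | 1
1 | 1 | 1 | 0 | 0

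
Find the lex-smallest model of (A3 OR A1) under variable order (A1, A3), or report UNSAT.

A1=0, A3=1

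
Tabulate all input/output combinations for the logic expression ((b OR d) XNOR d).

b | d | Output
--------------
0 | 0 | 1
0 | 1 | 1
1 | 0 | 0
1 | 1 | 1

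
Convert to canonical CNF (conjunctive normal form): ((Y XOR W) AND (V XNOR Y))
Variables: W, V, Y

(W OR V OR Y) AND (W OR V OR NOT Y) AND (W OR NOT V OR Y) AND (NOT W OR V OR NOT Y) AND (NOT W OR NOT V OR Y) AND (NOT W OR NOT V OR NOT Y)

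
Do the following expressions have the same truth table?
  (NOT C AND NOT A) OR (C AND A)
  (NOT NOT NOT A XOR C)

Yes, they are equivalent — the two output columns agree on all 4 assignments:
C | A | Expression 1 | Expression 2
-----------------------------------
0 | 0 | 1 | 1
0 | 1 | 0 | 0
1 | 0 | 0 | 0
1 | 1 | 1 | 1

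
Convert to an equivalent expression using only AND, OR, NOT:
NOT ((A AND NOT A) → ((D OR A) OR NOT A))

(A AND NOT A) AND NOT ((D OR A) OR NOT A)
(Negated implication: NOT(A → B) = A AND NOT B)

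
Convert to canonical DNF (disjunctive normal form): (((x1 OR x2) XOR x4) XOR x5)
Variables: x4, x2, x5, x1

(NOT x4 AND NOT x2 AND NOT x5 AND x1) OR (NOT x4 AND NOT x2 AND x5 AND NOT x1) OR (NOT x4 AND x2 AND NOT x5 AND NOT x1) OR (NOT x4 AND x2 AND NOT x5 AND x1) OR (x4 AND NOT x2 AND NOT x5 AND NOT x1) OR (x4 AND NOT x2 AND x5 AND x1) OR (x4 AND x2 AND x5 AND NOT x1) OR (x4 AND x2 AND x5 AND x1)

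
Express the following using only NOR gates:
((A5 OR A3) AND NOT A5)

((((A5 NOR A3) NOR (A5 NOR A3)) NOR ((A5 NOR A3) NOR (A5 NOR A3))) NOR ((A5 NOR A5) NOR (A5 NOR A5)))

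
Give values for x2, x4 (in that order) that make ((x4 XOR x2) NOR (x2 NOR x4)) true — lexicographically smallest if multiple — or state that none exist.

x2=1, x4=1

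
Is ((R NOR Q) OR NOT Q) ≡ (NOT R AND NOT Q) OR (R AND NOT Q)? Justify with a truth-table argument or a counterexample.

Yes, they are equivalent — the two output columns agree on all 4 assignments:
R | Q | Expression 1 | Expression 2
-----------------------------------
0 | 0 | 1 | 1
0 | 1 | 0 | 0
1 | 0 | 1 | 1
1 | 1 | 0 | 0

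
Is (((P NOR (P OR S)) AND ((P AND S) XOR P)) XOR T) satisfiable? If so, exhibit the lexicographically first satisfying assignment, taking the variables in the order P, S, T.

P=0, S=0, T=1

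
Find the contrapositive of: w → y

Contrapositive: NOT y → NOT w
Note: A statement and its contrapositive are logically equivalent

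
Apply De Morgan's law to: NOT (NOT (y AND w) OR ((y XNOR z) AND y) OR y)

(y AND w) AND NOT ((y XNOR z) AND y) AND NOT y
De Morgan's: NOT(OR of terms) = AND of negations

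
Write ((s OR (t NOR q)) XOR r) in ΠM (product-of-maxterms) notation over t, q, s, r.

ΠM(1, 3, 4, 7, 8, 11, 12, 15) = (t OR q OR s OR NOT r) AND (t OR q OR NOT s OR NOT r) AND (t OR NOT q OR s OR r) AND (t OR NOT q OR NOT s OR NOT r) AND (NOT t OR q OR s OR r) AND (NOT t OR q OR NOT s OR NOT r) AND (NOT t OR NOT q OR s OR r) AND (NOT t OR NOT q OR NOT s OR NOT r)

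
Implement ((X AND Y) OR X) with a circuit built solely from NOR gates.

((((X NOR X) NOR (Y NOR Y)) NOR X) NOR (((X NOR X) NOR (Y NOR Y)) NOR X))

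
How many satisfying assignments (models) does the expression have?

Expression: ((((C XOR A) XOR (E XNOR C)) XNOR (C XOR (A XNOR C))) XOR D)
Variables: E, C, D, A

Satisfying assignments: (0,0,0,0), (0,0,0,1), (0,1,0,0), (0,1,0,1), (1,0,1,0), (1,0,1,1), (1,1,1,0), (1,1,1,1)
Count: 8 out of 16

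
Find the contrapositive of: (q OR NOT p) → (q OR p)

Contrapositive: NOT (q OR p) → NOT (q OR NOT p)
Note: A statement and its contrapositive are logically equivalent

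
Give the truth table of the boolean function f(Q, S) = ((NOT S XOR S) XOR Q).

Q | S | Output
--------------
0 | 0 | 1
0 | 1 | 1
1 | 0 | 0
1 | 1 | 0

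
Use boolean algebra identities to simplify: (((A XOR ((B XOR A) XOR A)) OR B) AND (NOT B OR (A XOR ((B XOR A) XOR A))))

By distribution ((E OR v) AND (E OR NOT v) = E) then XOR self-cancellation ((E XOR v) XOR v = E):
= (B XOR A)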